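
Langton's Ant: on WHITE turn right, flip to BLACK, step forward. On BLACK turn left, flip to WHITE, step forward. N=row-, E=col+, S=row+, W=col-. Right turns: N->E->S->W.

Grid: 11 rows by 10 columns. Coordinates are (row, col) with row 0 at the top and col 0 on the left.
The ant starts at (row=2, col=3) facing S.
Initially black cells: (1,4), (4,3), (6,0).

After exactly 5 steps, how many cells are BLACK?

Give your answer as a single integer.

Answer: 6

Derivation:
Step 1: on WHITE (2,3): turn R to W, flip to black, move to (2,2). |black|=4
Step 2: on WHITE (2,2): turn R to N, flip to black, move to (1,2). |black|=5
Step 3: on WHITE (1,2): turn R to E, flip to black, move to (1,3). |black|=6
Step 4: on WHITE (1,3): turn R to S, flip to black, move to (2,3). |black|=7
Step 5: on BLACK (2,3): turn L to E, flip to white, move to (2,4). |black|=6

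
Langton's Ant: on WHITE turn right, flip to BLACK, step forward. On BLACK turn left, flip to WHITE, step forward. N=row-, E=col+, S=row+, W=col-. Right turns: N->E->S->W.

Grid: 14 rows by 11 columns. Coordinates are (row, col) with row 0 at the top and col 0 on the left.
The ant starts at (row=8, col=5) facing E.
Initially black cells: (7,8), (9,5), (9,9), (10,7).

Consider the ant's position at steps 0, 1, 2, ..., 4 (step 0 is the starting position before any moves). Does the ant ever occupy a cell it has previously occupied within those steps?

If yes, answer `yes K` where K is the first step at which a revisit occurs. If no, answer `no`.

Answer: no

Derivation:
Step 1: on WHITE (8,5): turn R to S, flip to black, move to (9,5). |black|=5 — new cell
Step 2: on BLACK (9,5): turn L to E, flip to white, move to (9,6). |black|=4 — new cell
Step 3: on WHITE (9,6): turn R to S, flip to black, move to (10,6). |black|=5 — new cell
Step 4: on WHITE (10,6): turn R to W, flip to black, move to (10,5). |black|=6 — new cell
No revisit within 4 steps.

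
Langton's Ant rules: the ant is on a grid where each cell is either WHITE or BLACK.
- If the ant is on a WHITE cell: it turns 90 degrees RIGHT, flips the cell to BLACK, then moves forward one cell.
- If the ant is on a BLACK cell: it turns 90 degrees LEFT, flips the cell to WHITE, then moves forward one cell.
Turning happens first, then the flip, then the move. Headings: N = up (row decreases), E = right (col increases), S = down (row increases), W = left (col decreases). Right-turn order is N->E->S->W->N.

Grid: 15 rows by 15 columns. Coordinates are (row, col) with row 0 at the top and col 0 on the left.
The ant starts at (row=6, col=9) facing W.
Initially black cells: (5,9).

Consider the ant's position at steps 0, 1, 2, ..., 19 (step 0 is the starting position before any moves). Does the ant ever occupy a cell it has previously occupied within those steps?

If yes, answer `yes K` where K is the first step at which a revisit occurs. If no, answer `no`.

Answer: yes 5

Derivation:
Step 1: on WHITE (6,9): turn R to N, flip to black, move to (5,9). |black|=2 — new cell
Step 2: on BLACK (5,9): turn L to W, flip to white, move to (5,8). |black|=1 — new cell
Step 3: on WHITE (5,8): turn R to N, flip to black, move to (4,8). |black|=2 — new cell
Step 4: on WHITE (4,8): turn R to E, flip to black, move to (4,9). |black|=3 — new cell
Step 5: on WHITE (4,9): turn R to S, flip to black, move to (5,9). |black|=4 — REVISIT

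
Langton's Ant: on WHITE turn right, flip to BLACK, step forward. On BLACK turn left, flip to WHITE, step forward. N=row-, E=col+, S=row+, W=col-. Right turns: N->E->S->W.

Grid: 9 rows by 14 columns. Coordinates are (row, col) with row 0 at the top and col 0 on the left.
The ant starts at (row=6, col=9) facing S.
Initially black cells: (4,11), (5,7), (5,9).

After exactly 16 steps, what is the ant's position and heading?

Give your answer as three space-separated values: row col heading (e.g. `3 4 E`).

Answer: 4 9 N

Derivation:
Step 1: on WHITE (6,9): turn R to W, flip to black, move to (6,8). |black|=4
Step 2: on WHITE (6,8): turn R to N, flip to black, move to (5,8). |black|=5
Step 3: on WHITE (5,8): turn R to E, flip to black, move to (5,9). |black|=6
Step 4: on BLACK (5,9): turn L to N, flip to white, move to (4,9). |black|=5
Step 5: on WHITE (4,9): turn R to E, flip to black, move to (4,10). |black|=6
Step 6: on WHITE (4,10): turn R to S, flip to black, move to (5,10). |black|=7
Step 7: on WHITE (5,10): turn R to W, flip to black, move to (5,9). |black|=8
Step 8: on WHITE (5,9): turn R to N, flip to black, move to (4,9). |black|=9
Step 9: on BLACK (4,9): turn L to W, flip to white, move to (4,8). |black|=8
Step 10: on WHITE (4,8): turn R to N, flip to black, move to (3,8). |black|=9
Step 11: on WHITE (3,8): turn R to E, flip to black, move to (3,9). |black|=10
Step 12: on WHITE (3,9): turn R to S, flip to black, move to (4,9). |black|=11
Step 13: on WHITE (4,9): turn R to W, flip to black, move to (4,8). |black|=12
Step 14: on BLACK (4,8): turn L to S, flip to white, move to (5,8). |black|=11
Step 15: on BLACK (5,8): turn L to E, flip to white, move to (5,9). |black|=10
Step 16: on BLACK (5,9): turn L to N, flip to white, move to (4,9). |black|=9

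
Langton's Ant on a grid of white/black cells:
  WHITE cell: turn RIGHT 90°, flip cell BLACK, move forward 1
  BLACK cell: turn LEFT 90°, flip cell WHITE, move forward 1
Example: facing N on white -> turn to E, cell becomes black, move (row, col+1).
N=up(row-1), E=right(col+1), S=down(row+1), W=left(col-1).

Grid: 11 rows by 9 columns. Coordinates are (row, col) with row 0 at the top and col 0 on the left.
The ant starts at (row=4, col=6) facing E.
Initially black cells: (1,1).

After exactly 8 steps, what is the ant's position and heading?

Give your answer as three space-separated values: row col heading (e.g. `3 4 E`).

Answer: 4 6 W

Derivation:
Step 1: on WHITE (4,6): turn R to S, flip to black, move to (5,6). |black|=2
Step 2: on WHITE (5,6): turn R to W, flip to black, move to (5,5). |black|=3
Step 3: on WHITE (5,5): turn R to N, flip to black, move to (4,5). |black|=4
Step 4: on WHITE (4,5): turn R to E, flip to black, move to (4,6). |black|=5
Step 5: on BLACK (4,6): turn L to N, flip to white, move to (3,6). |black|=4
Step 6: on WHITE (3,6): turn R to E, flip to black, move to (3,7). |black|=5
Step 7: on WHITE (3,7): turn R to S, flip to black, move to (4,7). |black|=6
Step 8: on WHITE (4,7): turn R to W, flip to black, move to (4,6). |black|=7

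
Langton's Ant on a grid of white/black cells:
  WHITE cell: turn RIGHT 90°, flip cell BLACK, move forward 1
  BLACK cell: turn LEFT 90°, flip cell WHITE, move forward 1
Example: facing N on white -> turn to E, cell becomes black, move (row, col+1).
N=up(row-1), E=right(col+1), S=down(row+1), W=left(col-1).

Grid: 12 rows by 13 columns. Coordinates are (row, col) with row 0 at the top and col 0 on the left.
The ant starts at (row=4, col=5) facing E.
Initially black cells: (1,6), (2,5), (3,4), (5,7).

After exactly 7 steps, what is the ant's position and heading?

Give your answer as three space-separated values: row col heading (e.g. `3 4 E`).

Step 1: on WHITE (4,5): turn R to S, flip to black, move to (5,5). |black|=5
Step 2: on WHITE (5,5): turn R to W, flip to black, move to (5,4). |black|=6
Step 3: on WHITE (5,4): turn R to N, flip to black, move to (4,4). |black|=7
Step 4: on WHITE (4,4): turn R to E, flip to black, move to (4,5). |black|=8
Step 5: on BLACK (4,5): turn L to N, flip to white, move to (3,5). |black|=7
Step 6: on WHITE (3,5): turn R to E, flip to black, move to (3,6). |black|=8
Step 7: on WHITE (3,6): turn R to S, flip to black, move to (4,6). |black|=9

Answer: 4 6 S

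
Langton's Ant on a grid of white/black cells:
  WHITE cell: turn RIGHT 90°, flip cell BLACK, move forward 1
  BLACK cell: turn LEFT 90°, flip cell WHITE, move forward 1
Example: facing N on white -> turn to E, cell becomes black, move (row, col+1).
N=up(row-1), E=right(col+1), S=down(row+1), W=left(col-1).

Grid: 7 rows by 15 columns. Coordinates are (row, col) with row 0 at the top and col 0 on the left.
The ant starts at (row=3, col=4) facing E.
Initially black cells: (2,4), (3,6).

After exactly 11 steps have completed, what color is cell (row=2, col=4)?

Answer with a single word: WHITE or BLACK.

Step 1: on WHITE (3,4): turn R to S, flip to black, move to (4,4). |black|=3
Step 2: on WHITE (4,4): turn R to W, flip to black, move to (4,3). |black|=4
Step 3: on WHITE (4,3): turn R to N, flip to black, move to (3,3). |black|=5
Step 4: on WHITE (3,3): turn R to E, flip to black, move to (3,4). |black|=6
Step 5: on BLACK (3,4): turn L to N, flip to white, move to (2,4). |black|=5
Step 6: on BLACK (2,4): turn L to W, flip to white, move to (2,3). |black|=4
Step 7: on WHITE (2,3): turn R to N, flip to black, move to (1,3). |black|=5
Step 8: on WHITE (1,3): turn R to E, flip to black, move to (1,4). |black|=6
Step 9: on WHITE (1,4): turn R to S, flip to black, move to (2,4). |black|=7
Step 10: on WHITE (2,4): turn R to W, flip to black, move to (2,3). |black|=8
Step 11: on BLACK (2,3): turn L to S, flip to white, move to (3,3). |black|=7

Answer: BLACK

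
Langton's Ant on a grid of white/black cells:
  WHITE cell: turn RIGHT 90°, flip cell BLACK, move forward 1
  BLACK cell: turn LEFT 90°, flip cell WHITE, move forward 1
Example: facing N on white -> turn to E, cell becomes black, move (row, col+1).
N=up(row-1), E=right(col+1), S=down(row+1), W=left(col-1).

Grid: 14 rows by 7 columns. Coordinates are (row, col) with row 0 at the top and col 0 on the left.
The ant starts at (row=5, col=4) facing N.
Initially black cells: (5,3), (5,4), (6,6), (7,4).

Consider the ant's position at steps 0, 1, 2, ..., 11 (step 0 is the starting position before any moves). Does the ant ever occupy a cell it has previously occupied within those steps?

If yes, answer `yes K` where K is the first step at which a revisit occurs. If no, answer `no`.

Step 1: on BLACK (5,4): turn L to W, flip to white, move to (5,3). |black|=3 — new cell
Step 2: on BLACK (5,3): turn L to S, flip to white, move to (6,3). |black|=2 — new cell
Step 3: on WHITE (6,3): turn R to W, flip to black, move to (6,2). |black|=3 — new cell
Step 4: on WHITE (6,2): turn R to N, flip to black, move to (5,2). |black|=4 — new cell
Step 5: on WHITE (5,2): turn R to E, flip to black, move to (5,3). |black|=5 — REVISIT

Answer: yes 5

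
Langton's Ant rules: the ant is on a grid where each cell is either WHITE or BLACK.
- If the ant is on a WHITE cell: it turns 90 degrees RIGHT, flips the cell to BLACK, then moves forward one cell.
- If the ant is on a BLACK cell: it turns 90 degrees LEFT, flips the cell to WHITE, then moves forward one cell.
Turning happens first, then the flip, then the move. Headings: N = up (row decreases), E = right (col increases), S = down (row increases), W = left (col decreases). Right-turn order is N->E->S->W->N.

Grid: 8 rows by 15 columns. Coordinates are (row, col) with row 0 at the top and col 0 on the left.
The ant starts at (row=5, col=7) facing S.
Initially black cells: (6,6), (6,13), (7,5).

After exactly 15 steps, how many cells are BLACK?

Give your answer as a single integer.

Answer: 12

Derivation:
Step 1: on WHITE (5,7): turn R to W, flip to black, move to (5,6). |black|=4
Step 2: on WHITE (5,6): turn R to N, flip to black, move to (4,6). |black|=5
Step 3: on WHITE (4,6): turn R to E, flip to black, move to (4,7). |black|=6
Step 4: on WHITE (4,7): turn R to S, flip to black, move to (5,7). |black|=7
Step 5: on BLACK (5,7): turn L to E, flip to white, move to (5,8). |black|=6
Step 6: on WHITE (5,8): turn R to S, flip to black, move to (6,8). |black|=7
Step 7: on WHITE (6,8): turn R to W, flip to black, move to (6,7). |black|=8
Step 8: on WHITE (6,7): turn R to N, flip to black, move to (5,7). |black|=9
Step 9: on WHITE (5,7): turn R to E, flip to black, move to (5,8). |black|=10
Step 10: on BLACK (5,8): turn L to N, flip to white, move to (4,8). |black|=9
Step 11: on WHITE (4,8): turn R to E, flip to black, move to (4,9). |black|=10
Step 12: on WHITE (4,9): turn R to S, flip to black, move to (5,9). |black|=11
Step 13: on WHITE (5,9): turn R to W, flip to black, move to (5,8). |black|=12
Step 14: on WHITE (5,8): turn R to N, flip to black, move to (4,8). |black|=13
Step 15: on BLACK (4,8): turn L to W, flip to white, move to (4,7). |black|=12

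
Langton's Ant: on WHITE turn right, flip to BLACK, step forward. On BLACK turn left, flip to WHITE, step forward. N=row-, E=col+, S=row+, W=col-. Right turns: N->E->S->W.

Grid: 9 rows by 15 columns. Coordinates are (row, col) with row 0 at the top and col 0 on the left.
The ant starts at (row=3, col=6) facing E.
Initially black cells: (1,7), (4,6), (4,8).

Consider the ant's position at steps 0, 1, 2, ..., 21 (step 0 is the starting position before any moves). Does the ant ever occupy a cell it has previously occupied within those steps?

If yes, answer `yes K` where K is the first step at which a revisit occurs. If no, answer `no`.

Step 1: on WHITE (3,6): turn R to S, flip to black, move to (4,6). |black|=4 — new cell
Step 2: on BLACK (4,6): turn L to E, flip to white, move to (4,7). |black|=3 — new cell
Step 3: on WHITE (4,7): turn R to S, flip to black, move to (5,7). |black|=4 — new cell
Step 4: on WHITE (5,7): turn R to W, flip to black, move to (5,6). |black|=5 — new cell
Step 5: on WHITE (5,6): turn R to N, flip to black, move to (4,6). |black|=6 — REVISIT

Answer: yes 5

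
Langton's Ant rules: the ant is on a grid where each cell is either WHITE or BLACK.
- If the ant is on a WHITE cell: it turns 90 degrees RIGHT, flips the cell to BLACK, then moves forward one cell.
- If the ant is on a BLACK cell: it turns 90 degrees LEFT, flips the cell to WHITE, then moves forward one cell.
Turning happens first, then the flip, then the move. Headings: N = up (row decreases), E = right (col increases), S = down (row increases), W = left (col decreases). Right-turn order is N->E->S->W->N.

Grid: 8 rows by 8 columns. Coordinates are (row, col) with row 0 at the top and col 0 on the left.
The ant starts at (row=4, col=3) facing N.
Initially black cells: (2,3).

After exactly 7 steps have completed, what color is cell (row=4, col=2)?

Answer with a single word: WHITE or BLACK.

Step 1: on WHITE (4,3): turn R to E, flip to black, move to (4,4). |black|=2
Step 2: on WHITE (4,4): turn R to S, flip to black, move to (5,4). |black|=3
Step 3: on WHITE (5,4): turn R to W, flip to black, move to (5,3). |black|=4
Step 4: on WHITE (5,3): turn R to N, flip to black, move to (4,3). |black|=5
Step 5: on BLACK (4,3): turn L to W, flip to white, move to (4,2). |black|=4
Step 6: on WHITE (4,2): turn R to N, flip to black, move to (3,2). |black|=5
Step 7: on WHITE (3,2): turn R to E, flip to black, move to (3,3). |black|=6

Answer: BLACK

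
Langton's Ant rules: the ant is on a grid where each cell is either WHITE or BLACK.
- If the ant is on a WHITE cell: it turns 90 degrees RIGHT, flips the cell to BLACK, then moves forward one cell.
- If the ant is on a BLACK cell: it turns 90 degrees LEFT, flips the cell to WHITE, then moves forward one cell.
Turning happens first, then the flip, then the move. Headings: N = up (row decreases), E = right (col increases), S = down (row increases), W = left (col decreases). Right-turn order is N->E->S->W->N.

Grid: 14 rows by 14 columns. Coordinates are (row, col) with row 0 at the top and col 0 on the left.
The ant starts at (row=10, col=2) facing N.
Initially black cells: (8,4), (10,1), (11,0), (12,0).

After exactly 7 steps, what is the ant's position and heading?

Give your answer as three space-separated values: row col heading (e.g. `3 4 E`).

Step 1: on WHITE (10,2): turn R to E, flip to black, move to (10,3). |black|=5
Step 2: on WHITE (10,3): turn R to S, flip to black, move to (11,3). |black|=6
Step 3: on WHITE (11,3): turn R to W, flip to black, move to (11,2). |black|=7
Step 4: on WHITE (11,2): turn R to N, flip to black, move to (10,2). |black|=8
Step 5: on BLACK (10,2): turn L to W, flip to white, move to (10,1). |black|=7
Step 6: on BLACK (10,1): turn L to S, flip to white, move to (11,1). |black|=6
Step 7: on WHITE (11,1): turn R to W, flip to black, move to (11,0). |black|=7

Answer: 11 0 W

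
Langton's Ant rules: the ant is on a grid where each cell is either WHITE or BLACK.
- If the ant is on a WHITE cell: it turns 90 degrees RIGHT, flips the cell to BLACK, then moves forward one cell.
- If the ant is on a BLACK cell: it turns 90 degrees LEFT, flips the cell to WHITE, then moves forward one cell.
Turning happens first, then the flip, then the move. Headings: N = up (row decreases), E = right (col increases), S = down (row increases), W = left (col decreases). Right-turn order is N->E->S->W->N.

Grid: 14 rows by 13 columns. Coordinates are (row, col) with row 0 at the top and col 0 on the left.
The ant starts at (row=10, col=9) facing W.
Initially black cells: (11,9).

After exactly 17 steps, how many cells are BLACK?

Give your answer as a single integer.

Step 1: on WHITE (10,9): turn R to N, flip to black, move to (9,9). |black|=2
Step 2: on WHITE (9,9): turn R to E, flip to black, move to (9,10). |black|=3
Step 3: on WHITE (9,10): turn R to S, flip to black, move to (10,10). |black|=4
Step 4: on WHITE (10,10): turn R to W, flip to black, move to (10,9). |black|=5
Step 5: on BLACK (10,9): turn L to S, flip to white, move to (11,9). |black|=4
Step 6: on BLACK (11,9): turn L to E, flip to white, move to (11,10). |black|=3
Step 7: on WHITE (11,10): turn R to S, flip to black, move to (12,10). |black|=4
Step 8: on WHITE (12,10): turn R to W, flip to black, move to (12,9). |black|=5
Step 9: on WHITE (12,9): turn R to N, flip to black, move to (11,9). |black|=6
Step 10: on WHITE (11,9): turn R to E, flip to black, move to (11,10). |black|=7
Step 11: on BLACK (11,10): turn L to N, flip to white, move to (10,10). |black|=6
Step 12: on BLACK (10,10): turn L to W, flip to white, move to (10,9). |black|=5
Step 13: on WHITE (10,9): turn R to N, flip to black, move to (9,9). |black|=6
Step 14: on BLACK (9,9): turn L to W, flip to white, move to (9,8). |black|=5
Step 15: on WHITE (9,8): turn R to N, flip to black, move to (8,8). |black|=6
Step 16: on WHITE (8,8): turn R to E, flip to black, move to (8,9). |black|=7
Step 17: on WHITE (8,9): turn R to S, flip to black, move to (9,9). |black|=8

Answer: 8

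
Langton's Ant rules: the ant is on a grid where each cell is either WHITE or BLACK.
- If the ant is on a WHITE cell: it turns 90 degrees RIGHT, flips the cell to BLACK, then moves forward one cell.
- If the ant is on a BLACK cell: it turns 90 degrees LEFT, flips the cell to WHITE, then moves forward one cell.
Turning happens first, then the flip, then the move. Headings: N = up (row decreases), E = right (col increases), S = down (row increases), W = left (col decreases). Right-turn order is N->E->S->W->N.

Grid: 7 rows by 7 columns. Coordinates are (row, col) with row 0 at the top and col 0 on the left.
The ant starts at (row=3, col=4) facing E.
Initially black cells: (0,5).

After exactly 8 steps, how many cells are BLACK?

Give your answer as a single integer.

Step 1: on WHITE (3,4): turn R to S, flip to black, move to (4,4). |black|=2
Step 2: on WHITE (4,4): turn R to W, flip to black, move to (4,3). |black|=3
Step 3: on WHITE (4,3): turn R to N, flip to black, move to (3,3). |black|=4
Step 4: on WHITE (3,3): turn R to E, flip to black, move to (3,4). |black|=5
Step 5: on BLACK (3,4): turn L to N, flip to white, move to (2,4). |black|=4
Step 6: on WHITE (2,4): turn R to E, flip to black, move to (2,5). |black|=5
Step 7: on WHITE (2,5): turn R to S, flip to black, move to (3,5). |black|=6
Step 8: on WHITE (3,5): turn R to W, flip to black, move to (3,4). |black|=7

Answer: 7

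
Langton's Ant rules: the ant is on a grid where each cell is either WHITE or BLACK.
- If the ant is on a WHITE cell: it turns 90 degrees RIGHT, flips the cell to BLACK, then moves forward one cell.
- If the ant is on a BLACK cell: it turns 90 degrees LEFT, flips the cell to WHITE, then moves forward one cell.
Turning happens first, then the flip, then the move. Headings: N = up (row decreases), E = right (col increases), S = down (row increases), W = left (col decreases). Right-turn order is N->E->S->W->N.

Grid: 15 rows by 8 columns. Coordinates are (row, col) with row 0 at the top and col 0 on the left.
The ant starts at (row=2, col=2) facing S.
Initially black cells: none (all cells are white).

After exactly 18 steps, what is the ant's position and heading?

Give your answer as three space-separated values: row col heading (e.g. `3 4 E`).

Answer: 1 3 N

Derivation:
Step 1: on WHITE (2,2): turn R to W, flip to black, move to (2,1). |black|=1
Step 2: on WHITE (2,1): turn R to N, flip to black, move to (1,1). |black|=2
Step 3: on WHITE (1,1): turn R to E, flip to black, move to (1,2). |black|=3
Step 4: on WHITE (1,2): turn R to S, flip to black, move to (2,2). |black|=4
Step 5: on BLACK (2,2): turn L to E, flip to white, move to (2,3). |black|=3
Step 6: on WHITE (2,3): turn R to S, flip to black, move to (3,3). |black|=4
Step 7: on WHITE (3,3): turn R to W, flip to black, move to (3,2). |black|=5
Step 8: on WHITE (3,2): turn R to N, flip to black, move to (2,2). |black|=6
Step 9: on WHITE (2,2): turn R to E, flip to black, move to (2,3). |black|=7
Step 10: on BLACK (2,3): turn L to N, flip to white, move to (1,3). |black|=6
Step 11: on WHITE (1,3): turn R to E, flip to black, move to (1,4). |black|=7
Step 12: on WHITE (1,4): turn R to S, flip to black, move to (2,4). |black|=8
Step 13: on WHITE (2,4): turn R to W, flip to black, move to (2,3). |black|=9
Step 14: on WHITE (2,3): turn R to N, flip to black, move to (1,3). |black|=10
Step 15: on BLACK (1,3): turn L to W, flip to white, move to (1,2). |black|=9
Step 16: on BLACK (1,2): turn L to S, flip to white, move to (2,2). |black|=8
Step 17: on BLACK (2,2): turn L to E, flip to white, move to (2,3). |black|=7
Step 18: on BLACK (2,3): turn L to N, flip to white, move to (1,3). |black|=6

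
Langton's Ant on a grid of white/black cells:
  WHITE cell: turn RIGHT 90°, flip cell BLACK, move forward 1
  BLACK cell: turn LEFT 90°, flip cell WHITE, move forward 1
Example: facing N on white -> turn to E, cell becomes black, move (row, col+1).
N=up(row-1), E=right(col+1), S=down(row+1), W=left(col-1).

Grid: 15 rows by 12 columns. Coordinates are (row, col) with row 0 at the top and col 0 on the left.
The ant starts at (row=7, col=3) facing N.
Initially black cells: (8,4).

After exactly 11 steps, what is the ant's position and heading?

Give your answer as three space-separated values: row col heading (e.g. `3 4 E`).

Answer: 8 5 W

Derivation:
Step 1: on WHITE (7,3): turn R to E, flip to black, move to (7,4). |black|=2
Step 2: on WHITE (7,4): turn R to S, flip to black, move to (8,4). |black|=3
Step 3: on BLACK (8,4): turn L to E, flip to white, move to (8,5). |black|=2
Step 4: on WHITE (8,5): turn R to S, flip to black, move to (9,5). |black|=3
Step 5: on WHITE (9,5): turn R to W, flip to black, move to (9,4). |black|=4
Step 6: on WHITE (9,4): turn R to N, flip to black, move to (8,4). |black|=5
Step 7: on WHITE (8,4): turn R to E, flip to black, move to (8,5). |black|=6
Step 8: on BLACK (8,5): turn L to N, flip to white, move to (7,5). |black|=5
Step 9: on WHITE (7,5): turn R to E, flip to black, move to (7,6). |black|=6
Step 10: on WHITE (7,6): turn R to S, flip to black, move to (8,6). |black|=7
Step 11: on WHITE (8,6): turn R to W, flip to black, move to (8,5). |black|=8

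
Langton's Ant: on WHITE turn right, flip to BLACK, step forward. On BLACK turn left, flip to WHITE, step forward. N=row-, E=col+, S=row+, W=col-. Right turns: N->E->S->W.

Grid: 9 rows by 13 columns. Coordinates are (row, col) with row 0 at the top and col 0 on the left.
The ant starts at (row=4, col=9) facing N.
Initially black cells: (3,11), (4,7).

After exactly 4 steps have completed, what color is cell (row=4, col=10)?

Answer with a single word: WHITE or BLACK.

Step 1: on WHITE (4,9): turn R to E, flip to black, move to (4,10). |black|=3
Step 2: on WHITE (4,10): turn R to S, flip to black, move to (5,10). |black|=4
Step 3: on WHITE (5,10): turn R to W, flip to black, move to (5,9). |black|=5
Step 4: on WHITE (5,9): turn R to N, flip to black, move to (4,9). |black|=6

Answer: BLACK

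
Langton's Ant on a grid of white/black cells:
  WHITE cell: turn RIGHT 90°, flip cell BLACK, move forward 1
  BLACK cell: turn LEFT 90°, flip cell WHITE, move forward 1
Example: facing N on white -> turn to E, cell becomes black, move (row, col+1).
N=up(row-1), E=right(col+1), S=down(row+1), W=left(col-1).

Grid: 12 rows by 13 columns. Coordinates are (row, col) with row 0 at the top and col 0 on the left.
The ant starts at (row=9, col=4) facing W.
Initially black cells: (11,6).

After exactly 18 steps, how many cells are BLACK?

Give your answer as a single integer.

Answer: 7

Derivation:
Step 1: on WHITE (9,4): turn R to N, flip to black, move to (8,4). |black|=2
Step 2: on WHITE (8,4): turn R to E, flip to black, move to (8,5). |black|=3
Step 3: on WHITE (8,5): turn R to S, flip to black, move to (9,5). |black|=4
Step 4: on WHITE (9,5): turn R to W, flip to black, move to (9,4). |black|=5
Step 5: on BLACK (9,4): turn L to S, flip to white, move to (10,4). |black|=4
Step 6: on WHITE (10,4): turn R to W, flip to black, move to (10,3). |black|=5
Step 7: on WHITE (10,3): turn R to N, flip to black, move to (9,3). |black|=6
Step 8: on WHITE (9,3): turn R to E, flip to black, move to (9,4). |black|=7
Step 9: on WHITE (9,4): turn R to S, flip to black, move to (10,4). |black|=8
Step 10: on BLACK (10,4): turn L to E, flip to white, move to (10,5). |black|=7
Step 11: on WHITE (10,5): turn R to S, flip to black, move to (11,5). |black|=8
Step 12: on WHITE (11,5): turn R to W, flip to black, move to (11,4). |black|=9
Step 13: on WHITE (11,4): turn R to N, flip to black, move to (10,4). |black|=10
Step 14: on WHITE (10,4): turn R to E, flip to black, move to (10,5). |black|=11
Step 15: on BLACK (10,5): turn L to N, flip to white, move to (9,5). |black|=10
Step 16: on BLACK (9,5): turn L to W, flip to white, move to (9,4). |black|=9
Step 17: on BLACK (9,4): turn L to S, flip to white, move to (10,4). |black|=8
Step 18: on BLACK (10,4): turn L to E, flip to white, move to (10,5). |black|=7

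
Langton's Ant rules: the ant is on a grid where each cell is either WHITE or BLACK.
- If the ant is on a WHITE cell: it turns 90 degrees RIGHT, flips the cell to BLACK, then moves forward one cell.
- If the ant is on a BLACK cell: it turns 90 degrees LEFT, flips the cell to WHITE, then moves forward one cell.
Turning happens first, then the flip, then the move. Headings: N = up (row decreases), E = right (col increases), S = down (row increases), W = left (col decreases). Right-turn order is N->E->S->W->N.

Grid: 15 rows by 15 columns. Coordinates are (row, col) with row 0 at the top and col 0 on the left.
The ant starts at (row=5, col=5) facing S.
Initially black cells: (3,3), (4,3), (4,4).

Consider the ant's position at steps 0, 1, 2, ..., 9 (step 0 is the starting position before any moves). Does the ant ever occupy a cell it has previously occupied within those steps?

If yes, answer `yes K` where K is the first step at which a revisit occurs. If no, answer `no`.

Answer: yes 7

Derivation:
Step 1: on WHITE (5,5): turn R to W, flip to black, move to (5,4). |black|=4 — new cell
Step 2: on WHITE (5,4): turn R to N, flip to black, move to (4,4). |black|=5 — new cell
Step 3: on BLACK (4,4): turn L to W, flip to white, move to (4,3). |black|=4 — new cell
Step 4: on BLACK (4,3): turn L to S, flip to white, move to (5,3). |black|=3 — new cell
Step 5: on WHITE (5,3): turn R to W, flip to black, move to (5,2). |black|=4 — new cell
Step 6: on WHITE (5,2): turn R to N, flip to black, move to (4,2). |black|=5 — new cell
Step 7: on WHITE (4,2): turn R to E, flip to black, move to (4,3). |black|=6 — REVISIT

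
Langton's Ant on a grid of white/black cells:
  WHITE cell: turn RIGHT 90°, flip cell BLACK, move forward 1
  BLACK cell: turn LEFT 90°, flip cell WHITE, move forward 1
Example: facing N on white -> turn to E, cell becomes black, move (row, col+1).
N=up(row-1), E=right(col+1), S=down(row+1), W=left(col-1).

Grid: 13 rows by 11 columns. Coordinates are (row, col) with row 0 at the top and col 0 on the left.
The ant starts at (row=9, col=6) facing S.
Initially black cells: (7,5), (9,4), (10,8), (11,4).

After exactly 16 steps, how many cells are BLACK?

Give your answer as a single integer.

Answer: 12

Derivation:
Step 1: on WHITE (9,6): turn R to W, flip to black, move to (9,5). |black|=5
Step 2: on WHITE (9,5): turn R to N, flip to black, move to (8,5). |black|=6
Step 3: on WHITE (8,5): turn R to E, flip to black, move to (8,6). |black|=7
Step 4: on WHITE (8,6): turn R to S, flip to black, move to (9,6). |black|=8
Step 5: on BLACK (9,6): turn L to E, flip to white, move to (9,7). |black|=7
Step 6: on WHITE (9,7): turn R to S, flip to black, move to (10,7). |black|=8
Step 7: on WHITE (10,7): turn R to W, flip to black, move to (10,6). |black|=9
Step 8: on WHITE (10,6): turn R to N, flip to black, move to (9,6). |black|=10
Step 9: on WHITE (9,6): turn R to E, flip to black, move to (9,7). |black|=11
Step 10: on BLACK (9,7): turn L to N, flip to white, move to (8,7). |black|=10
Step 11: on WHITE (8,7): turn R to E, flip to black, move to (8,8). |black|=11
Step 12: on WHITE (8,8): turn R to S, flip to black, move to (9,8). |black|=12
Step 13: on WHITE (9,8): turn R to W, flip to black, move to (9,7). |black|=13
Step 14: on WHITE (9,7): turn R to N, flip to black, move to (8,7). |black|=14
Step 15: on BLACK (8,7): turn L to W, flip to white, move to (8,6). |black|=13
Step 16: on BLACK (8,6): turn L to S, flip to white, move to (9,6). |black|=12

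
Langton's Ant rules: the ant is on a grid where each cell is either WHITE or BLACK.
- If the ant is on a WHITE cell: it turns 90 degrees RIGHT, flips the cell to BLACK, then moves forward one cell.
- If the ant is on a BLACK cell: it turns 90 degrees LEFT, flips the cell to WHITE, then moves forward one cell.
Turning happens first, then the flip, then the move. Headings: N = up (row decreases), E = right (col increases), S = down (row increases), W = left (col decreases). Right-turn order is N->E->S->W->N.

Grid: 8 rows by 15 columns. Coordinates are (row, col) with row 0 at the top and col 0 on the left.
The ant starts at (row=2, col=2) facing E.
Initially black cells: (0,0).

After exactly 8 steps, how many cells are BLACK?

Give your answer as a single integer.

Step 1: on WHITE (2,2): turn R to S, flip to black, move to (3,2). |black|=2
Step 2: on WHITE (3,2): turn R to W, flip to black, move to (3,1). |black|=3
Step 3: on WHITE (3,1): turn R to N, flip to black, move to (2,1). |black|=4
Step 4: on WHITE (2,1): turn R to E, flip to black, move to (2,2). |black|=5
Step 5: on BLACK (2,2): turn L to N, flip to white, move to (1,2). |black|=4
Step 6: on WHITE (1,2): turn R to E, flip to black, move to (1,3). |black|=5
Step 7: on WHITE (1,3): turn R to S, flip to black, move to (2,3). |black|=6
Step 8: on WHITE (2,3): turn R to W, flip to black, move to (2,2). |black|=7

Answer: 7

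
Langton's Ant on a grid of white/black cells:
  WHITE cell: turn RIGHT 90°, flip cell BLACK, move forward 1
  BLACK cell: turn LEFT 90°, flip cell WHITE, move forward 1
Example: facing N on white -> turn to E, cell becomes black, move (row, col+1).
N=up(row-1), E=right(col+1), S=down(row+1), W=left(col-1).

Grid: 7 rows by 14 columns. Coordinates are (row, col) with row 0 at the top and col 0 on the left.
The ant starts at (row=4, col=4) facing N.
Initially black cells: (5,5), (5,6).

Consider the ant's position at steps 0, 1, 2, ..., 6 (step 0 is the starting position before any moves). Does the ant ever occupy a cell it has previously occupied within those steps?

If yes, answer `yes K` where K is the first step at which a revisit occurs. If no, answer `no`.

Answer: no

Derivation:
Step 1: on WHITE (4,4): turn R to E, flip to black, move to (4,5). |black|=3 — new cell
Step 2: on WHITE (4,5): turn R to S, flip to black, move to (5,5). |black|=4 — new cell
Step 3: on BLACK (5,5): turn L to E, flip to white, move to (5,6). |black|=3 — new cell
Step 4: on BLACK (5,6): turn L to N, flip to white, move to (4,6). |black|=2 — new cell
Step 5: on WHITE (4,6): turn R to E, flip to black, move to (4,7). |black|=3 — new cell
Step 6: on WHITE (4,7): turn R to S, flip to black, move to (5,7). |black|=4 — new cell
No revisit within 6 steps.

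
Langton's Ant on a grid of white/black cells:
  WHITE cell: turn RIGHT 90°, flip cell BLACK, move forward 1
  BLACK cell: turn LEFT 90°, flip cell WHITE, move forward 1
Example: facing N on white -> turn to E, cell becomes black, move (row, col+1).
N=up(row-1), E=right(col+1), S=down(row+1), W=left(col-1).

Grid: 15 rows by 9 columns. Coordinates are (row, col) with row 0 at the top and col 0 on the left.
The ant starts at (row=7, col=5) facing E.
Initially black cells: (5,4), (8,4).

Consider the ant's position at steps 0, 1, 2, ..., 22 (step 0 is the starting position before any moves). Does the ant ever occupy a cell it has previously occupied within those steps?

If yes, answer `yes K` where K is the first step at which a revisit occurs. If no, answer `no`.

Step 1: on WHITE (7,5): turn R to S, flip to black, move to (8,5). |black|=3 — new cell
Step 2: on WHITE (8,5): turn R to W, flip to black, move to (8,4). |black|=4 — new cell
Step 3: on BLACK (8,4): turn L to S, flip to white, move to (9,4). |black|=3 — new cell
Step 4: on WHITE (9,4): turn R to W, flip to black, move to (9,3). |black|=4 — new cell
Step 5: on WHITE (9,3): turn R to N, flip to black, move to (8,3). |black|=5 — new cell
Step 6: on WHITE (8,3): turn R to E, flip to black, move to (8,4). |black|=6 — REVISIT

Answer: yes 6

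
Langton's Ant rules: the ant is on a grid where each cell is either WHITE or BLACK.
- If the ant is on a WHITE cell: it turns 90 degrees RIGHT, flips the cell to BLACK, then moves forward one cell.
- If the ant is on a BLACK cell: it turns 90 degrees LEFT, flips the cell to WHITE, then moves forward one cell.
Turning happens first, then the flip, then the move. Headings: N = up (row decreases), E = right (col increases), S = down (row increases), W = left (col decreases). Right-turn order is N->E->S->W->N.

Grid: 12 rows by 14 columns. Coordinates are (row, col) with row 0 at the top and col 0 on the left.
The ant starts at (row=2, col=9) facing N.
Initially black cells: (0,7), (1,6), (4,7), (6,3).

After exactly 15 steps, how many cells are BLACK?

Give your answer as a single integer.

Step 1: on WHITE (2,9): turn R to E, flip to black, move to (2,10). |black|=5
Step 2: on WHITE (2,10): turn R to S, flip to black, move to (3,10). |black|=6
Step 3: on WHITE (3,10): turn R to W, flip to black, move to (3,9). |black|=7
Step 4: on WHITE (3,9): turn R to N, flip to black, move to (2,9). |black|=8
Step 5: on BLACK (2,9): turn L to W, flip to white, move to (2,8). |black|=7
Step 6: on WHITE (2,8): turn R to N, flip to black, move to (1,8). |black|=8
Step 7: on WHITE (1,8): turn R to E, flip to black, move to (1,9). |black|=9
Step 8: on WHITE (1,9): turn R to S, flip to black, move to (2,9). |black|=10
Step 9: on WHITE (2,9): turn R to W, flip to black, move to (2,8). |black|=11
Step 10: on BLACK (2,8): turn L to S, flip to white, move to (3,8). |black|=10
Step 11: on WHITE (3,8): turn R to W, flip to black, move to (3,7). |black|=11
Step 12: on WHITE (3,7): turn R to N, flip to black, move to (2,7). |black|=12
Step 13: on WHITE (2,7): turn R to E, flip to black, move to (2,8). |black|=13
Step 14: on WHITE (2,8): turn R to S, flip to black, move to (3,8). |black|=14
Step 15: on BLACK (3,8): turn L to E, flip to white, move to (3,9). |black|=13

Answer: 13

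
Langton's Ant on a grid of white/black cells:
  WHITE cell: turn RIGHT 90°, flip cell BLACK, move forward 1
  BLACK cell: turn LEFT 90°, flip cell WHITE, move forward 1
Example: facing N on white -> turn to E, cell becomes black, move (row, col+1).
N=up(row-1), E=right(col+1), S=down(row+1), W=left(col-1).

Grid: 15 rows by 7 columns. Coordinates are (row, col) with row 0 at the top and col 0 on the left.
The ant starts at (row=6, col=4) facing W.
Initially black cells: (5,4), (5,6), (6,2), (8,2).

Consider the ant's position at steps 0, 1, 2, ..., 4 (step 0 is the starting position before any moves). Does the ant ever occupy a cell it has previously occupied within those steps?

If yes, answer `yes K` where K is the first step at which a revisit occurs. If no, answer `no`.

Step 1: on WHITE (6,4): turn R to N, flip to black, move to (5,4). |black|=5 — new cell
Step 2: on BLACK (5,4): turn L to W, flip to white, move to (5,3). |black|=4 — new cell
Step 3: on WHITE (5,3): turn R to N, flip to black, move to (4,3). |black|=5 — new cell
Step 4: on WHITE (4,3): turn R to E, flip to black, move to (4,4). |black|=6 — new cell
No revisit within 4 steps.

Answer: no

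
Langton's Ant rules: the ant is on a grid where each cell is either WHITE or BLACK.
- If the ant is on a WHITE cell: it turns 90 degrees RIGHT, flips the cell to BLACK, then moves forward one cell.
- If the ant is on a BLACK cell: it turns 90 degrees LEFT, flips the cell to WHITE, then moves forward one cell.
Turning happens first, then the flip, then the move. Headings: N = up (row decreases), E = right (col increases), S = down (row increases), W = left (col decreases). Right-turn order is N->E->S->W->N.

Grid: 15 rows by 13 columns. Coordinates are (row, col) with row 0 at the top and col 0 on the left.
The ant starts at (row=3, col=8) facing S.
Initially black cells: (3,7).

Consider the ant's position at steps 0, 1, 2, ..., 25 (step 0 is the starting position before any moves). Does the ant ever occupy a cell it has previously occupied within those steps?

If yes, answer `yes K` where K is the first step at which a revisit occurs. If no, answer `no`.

Step 1: on WHITE (3,8): turn R to W, flip to black, move to (3,7). |black|=2 — new cell
Step 2: on BLACK (3,7): turn L to S, flip to white, move to (4,7). |black|=1 — new cell
Step 3: on WHITE (4,7): turn R to W, flip to black, move to (4,6). |black|=2 — new cell
Step 4: on WHITE (4,6): turn R to N, flip to black, move to (3,6). |black|=3 — new cell
Step 5: on WHITE (3,6): turn R to E, flip to black, move to (3,7). |black|=4 — REVISIT

Answer: yes 5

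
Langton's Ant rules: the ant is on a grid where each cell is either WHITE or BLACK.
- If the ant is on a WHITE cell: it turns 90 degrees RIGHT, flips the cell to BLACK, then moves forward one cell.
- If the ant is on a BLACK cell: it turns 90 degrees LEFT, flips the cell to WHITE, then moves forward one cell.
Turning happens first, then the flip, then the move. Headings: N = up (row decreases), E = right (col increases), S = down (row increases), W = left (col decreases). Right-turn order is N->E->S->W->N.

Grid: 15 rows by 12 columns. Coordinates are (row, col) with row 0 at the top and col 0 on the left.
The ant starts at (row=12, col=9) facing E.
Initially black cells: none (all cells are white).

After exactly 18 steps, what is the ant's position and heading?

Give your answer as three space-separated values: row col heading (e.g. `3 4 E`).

Answer: 11 8 W

Derivation:
Step 1: on WHITE (12,9): turn R to S, flip to black, move to (13,9). |black|=1
Step 2: on WHITE (13,9): turn R to W, flip to black, move to (13,8). |black|=2
Step 3: on WHITE (13,8): turn R to N, flip to black, move to (12,8). |black|=3
Step 4: on WHITE (12,8): turn R to E, flip to black, move to (12,9). |black|=4
Step 5: on BLACK (12,9): turn L to N, flip to white, move to (11,9). |black|=3
Step 6: on WHITE (11,9): turn R to E, flip to black, move to (11,10). |black|=4
Step 7: on WHITE (11,10): turn R to S, flip to black, move to (12,10). |black|=5
Step 8: on WHITE (12,10): turn R to W, flip to black, move to (12,9). |black|=6
Step 9: on WHITE (12,9): turn R to N, flip to black, move to (11,9). |black|=7
Step 10: on BLACK (11,9): turn L to W, flip to white, move to (11,8). |black|=6
Step 11: on WHITE (11,8): turn R to N, flip to black, move to (10,8). |black|=7
Step 12: on WHITE (10,8): turn R to E, flip to black, move to (10,9). |black|=8
Step 13: on WHITE (10,9): turn R to S, flip to black, move to (11,9). |black|=9
Step 14: on WHITE (11,9): turn R to W, flip to black, move to (11,8). |black|=10
Step 15: on BLACK (11,8): turn L to S, flip to white, move to (12,8). |black|=9
Step 16: on BLACK (12,8): turn L to E, flip to white, move to (12,9). |black|=8
Step 17: on BLACK (12,9): turn L to N, flip to white, move to (11,9). |black|=7
Step 18: on BLACK (11,9): turn L to W, flip to white, move to (11,8). |black|=6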